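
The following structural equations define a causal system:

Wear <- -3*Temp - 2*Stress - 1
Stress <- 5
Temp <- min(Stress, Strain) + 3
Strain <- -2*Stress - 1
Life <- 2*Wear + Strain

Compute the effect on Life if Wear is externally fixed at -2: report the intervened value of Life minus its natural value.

-30

Intervening sets Wear = -2 and removes its equation (Wear <- -3*Temp - 2*Stress - 1).
Strain = -2*Stress - 1  [with Stress=5]  = -11
Life = 2*Wear + Strain  [with Wear=-2, Strain=-11]  = -15
Without intervention: Strain = -2*Stress - 1  [with Stress=5]  = -11; Temp = min(Stress, Strain) + 3  [with Stress=5, Strain=-11]  = -8; Wear = -3*Temp - 2*Stress - 1  [with Temp=-8, Stress=5]  = 13; Life = 2*Wear + Strain  [with Wear=13, Strain=-11]  = 15.
Change = -15 − 15 = -30.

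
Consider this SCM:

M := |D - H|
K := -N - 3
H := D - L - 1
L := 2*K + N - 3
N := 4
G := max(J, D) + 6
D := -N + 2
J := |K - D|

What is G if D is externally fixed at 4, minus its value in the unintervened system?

6

Under do(D=4), the mechanism D := -N + 2 is discarded; D is fixed at 4.
K = -N - 3  [with N=4]  = -7
J = |K - D|  [with K=-7, D=4]  = 11
G = max(J, D) + 6  [with J=11, D=4]  = 17
Without intervention: D = -N + 2  [with N=4]  = -2; K = -N - 3  [with N=4]  = -7; J = |K - D|  [with K=-7, D=-2]  = 5; G = max(J, D) + 6  [with J=5, D=-2]  = 11.
Change = 17 − 11 = 6.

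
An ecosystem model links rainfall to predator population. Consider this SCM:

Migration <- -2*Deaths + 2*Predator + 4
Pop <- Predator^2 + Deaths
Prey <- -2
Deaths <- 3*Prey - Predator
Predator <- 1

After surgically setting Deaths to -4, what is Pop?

do(Deaths=-4) replaces the equation Deaths <- 3*Prey - Predator with the constant Deaths = -4.
Pop = Predator^2 + Deaths  [with Predator=1, Deaths=-4]  = -3

-3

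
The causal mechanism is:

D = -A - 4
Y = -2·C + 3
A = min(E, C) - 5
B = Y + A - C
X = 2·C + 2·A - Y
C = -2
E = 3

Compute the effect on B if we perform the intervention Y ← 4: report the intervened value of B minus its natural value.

-3

The intervention breaks the incoming arrows to Y: Y = -2·C + 3 no longer applies, and Y = 4.
A = min(E, C) - 5  [with E=3, C=-2]  = -7
B = Y + A - C  [with Y=4, A=-7, C=-2]  = -1
Without intervention: A = min(E, C) - 5  [with E=3, C=-2]  = -7; Y = -2·C + 3  [with C=-2]  = 7; B = Y + A - C  [with Y=7, A=-7, C=-2]  = 2.
Change = -1 − 2 = -3.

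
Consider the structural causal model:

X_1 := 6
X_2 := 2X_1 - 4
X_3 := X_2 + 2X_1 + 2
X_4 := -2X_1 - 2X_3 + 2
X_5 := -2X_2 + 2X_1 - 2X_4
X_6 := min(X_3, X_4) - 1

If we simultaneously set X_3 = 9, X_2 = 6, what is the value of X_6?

Setting X_3 = 9, X_2 = 6 by intervention discards those variables' equations.
X_4 = -2X_1 - 2X_3 + 2  [with X_1=6, X_3=9]  = -28
X_6 = min(X_3, X_4) - 1  [with X_3=9, X_4=-28]  = -29

-29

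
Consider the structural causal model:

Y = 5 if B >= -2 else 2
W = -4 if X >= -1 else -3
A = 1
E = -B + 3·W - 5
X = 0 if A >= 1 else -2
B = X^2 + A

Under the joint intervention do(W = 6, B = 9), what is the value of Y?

5

Setting W = 6, B = 9 by intervention discards those variables' equations.
Y = 5 if B >= -2 else 2  [with B=9]  = 5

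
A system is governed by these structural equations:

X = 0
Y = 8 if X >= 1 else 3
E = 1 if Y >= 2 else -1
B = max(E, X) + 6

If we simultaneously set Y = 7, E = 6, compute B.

Setting Y = 7, E = 6 by intervention discards those variables' equations.
B = max(E, X) + 6  [with E=6, X=0]  = 12

12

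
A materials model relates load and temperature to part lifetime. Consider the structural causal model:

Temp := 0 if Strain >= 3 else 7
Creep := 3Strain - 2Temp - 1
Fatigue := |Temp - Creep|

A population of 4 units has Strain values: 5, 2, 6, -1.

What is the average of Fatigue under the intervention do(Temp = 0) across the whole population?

The intervention sets Temp=0 in all 4 units regardless of Strain. Recomputing Fatigue per unit gives 14, 5, 17, 4; average 10.

10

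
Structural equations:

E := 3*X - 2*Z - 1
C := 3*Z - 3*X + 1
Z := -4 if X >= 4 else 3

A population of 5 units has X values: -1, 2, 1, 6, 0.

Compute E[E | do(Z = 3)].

Under do(Z=3), Z's equation is replaced by Z=3 for every unit. Per-unit E: -10, -1, -4, 11, -7. Mean = -2.2.

-2.2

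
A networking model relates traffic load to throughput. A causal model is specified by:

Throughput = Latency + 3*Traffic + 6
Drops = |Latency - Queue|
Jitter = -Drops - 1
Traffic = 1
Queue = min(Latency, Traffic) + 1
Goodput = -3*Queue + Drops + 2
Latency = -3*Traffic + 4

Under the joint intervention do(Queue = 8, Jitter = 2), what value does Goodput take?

-15

Under do(Queue = 8, Jitter = 2), each intervened variable's structural equation is replaced by its fixed value.
Latency = -3*Traffic + 4  [with Traffic=1]  = 1
Drops = |Latency - Queue|  [with Latency=1, Queue=8]  = 7
Goodput = -3*Queue + Drops + 2  [with Queue=8, Drops=7]  = -15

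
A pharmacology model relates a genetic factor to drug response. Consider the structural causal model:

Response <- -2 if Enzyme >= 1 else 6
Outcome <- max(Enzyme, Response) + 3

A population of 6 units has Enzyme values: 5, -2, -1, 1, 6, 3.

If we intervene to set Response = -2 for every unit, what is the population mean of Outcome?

5

The intervention sets Response=-2 in all 6 units regardless of Enzyme. Recomputing Outcome per unit gives 8, 1, 2, 4, 9, 6; average 5.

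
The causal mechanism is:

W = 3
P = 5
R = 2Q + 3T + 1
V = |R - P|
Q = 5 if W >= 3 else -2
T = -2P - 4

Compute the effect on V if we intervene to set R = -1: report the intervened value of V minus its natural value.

-30

The intervention breaks the incoming arrows to R: R = 2Q + 3T + 1 no longer applies, and R = -1.
V = |R - P|  [with R=-1, P=5]  = 6
Without intervention: T = -2P - 4  [with P=5]  = -14; Q = 5 if W >= 3 else -2  [with W=3]  = 5; R = 2Q + 3T + 1  [with Q=5, T=-14]  = -31; V = |R - P|  [with R=-31, P=5]  = 36.
Change = 6 − 36 = -30.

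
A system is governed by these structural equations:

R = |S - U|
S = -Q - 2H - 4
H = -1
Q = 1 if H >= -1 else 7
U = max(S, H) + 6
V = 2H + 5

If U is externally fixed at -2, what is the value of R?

1

The intervention breaks the incoming arrows to U: U = max(S, H) + 6 no longer applies, and U = -2.
Q = 1 if H >= -1 else 7  [with H=-1]  = 1
S = -Q - 2H - 4  [with Q=1, H=-1]  = -3
R = |S - U|  [with S=-3, U=-2]  = 1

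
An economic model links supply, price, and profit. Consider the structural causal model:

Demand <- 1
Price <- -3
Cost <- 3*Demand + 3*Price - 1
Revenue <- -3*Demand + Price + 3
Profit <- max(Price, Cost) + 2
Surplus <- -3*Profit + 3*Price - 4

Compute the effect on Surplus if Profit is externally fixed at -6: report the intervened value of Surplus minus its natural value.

The intervention breaks the incoming arrows to Profit: Profit <- max(Price, Cost) + 2 no longer applies, and Profit = -6.
Surplus = -3*Profit + 3*Price - 4  [with Profit=-6, Price=-3]  = 5
Without intervention: Cost = 3*Demand + 3*Price - 1  [with Demand=1, Price=-3]  = -7; Profit = max(Price, Cost) + 2  [with Price=-3, Cost=-7]  = -1; Surplus = -3*Profit + 3*Price - 4  [with Profit=-1, Price=-3]  = -10.
Change = 5 − (-10) = 15.

15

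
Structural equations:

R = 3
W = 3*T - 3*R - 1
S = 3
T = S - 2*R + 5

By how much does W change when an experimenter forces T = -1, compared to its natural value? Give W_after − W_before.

The intervention breaks the incoming arrows to T: T = S - 2*R + 5 no longer applies, and T = -1.
W = 3*T - 3*R - 1  [with T=-1, R=3]  = -13
Without intervention: T = S - 2*R + 5  [with S=3, R=3]  = 2; W = 3*T - 3*R - 1  [with T=2, R=3]  = -4.
Change = -13 − (-4) = -9.

-9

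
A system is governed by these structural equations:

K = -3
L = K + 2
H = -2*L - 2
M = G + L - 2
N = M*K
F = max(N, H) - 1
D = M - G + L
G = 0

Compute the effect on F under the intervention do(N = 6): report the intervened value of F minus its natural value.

do(N=6) replaces the equation N = M*K with the constant N = 6.
L = K + 2  [with K=-3]  = -1
H = -2*L - 2  [with L=-1]  = 0
F = max(N, H) - 1  [with N=6, H=0]  = 5
Without intervention: L = K + 2  [with K=-3]  = -1; M = G + L - 2  [with G=0, L=-1]  = -3; N = M*K  [with M=-3, K=-3]  = 9; H = -2*L - 2  [with L=-1]  = 0; F = max(N, H) - 1  [with N=9, H=0]  = 8.
Change = 5 − 8 = -3.

-3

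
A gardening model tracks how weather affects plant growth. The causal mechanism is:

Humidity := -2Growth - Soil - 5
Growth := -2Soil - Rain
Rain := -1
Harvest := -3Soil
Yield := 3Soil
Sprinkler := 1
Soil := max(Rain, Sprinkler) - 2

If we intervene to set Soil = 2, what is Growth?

-3

The intervention breaks the incoming arrows to Soil: Soil := max(Rain, Sprinkler) - 2 no longer applies, and Soil = 2.
Growth = -2Soil - Rain  [with Soil=2, Rain=-1]  = -3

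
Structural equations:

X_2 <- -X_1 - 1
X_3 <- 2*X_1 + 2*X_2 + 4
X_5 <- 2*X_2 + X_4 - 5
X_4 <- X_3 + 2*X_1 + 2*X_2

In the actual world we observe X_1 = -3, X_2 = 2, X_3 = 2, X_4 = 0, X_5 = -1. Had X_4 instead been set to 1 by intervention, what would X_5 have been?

0

Intervening sets X_4 = 1 and removes its equation (X_4 <- X_3 + 2*X_1 + 2*X_2).
X_2 = -X_1 - 1  [with X_1=-3]  = 2
X_5 = 2*X_2 + X_4 - 5  [with X_2=2, X_4=1]  = 0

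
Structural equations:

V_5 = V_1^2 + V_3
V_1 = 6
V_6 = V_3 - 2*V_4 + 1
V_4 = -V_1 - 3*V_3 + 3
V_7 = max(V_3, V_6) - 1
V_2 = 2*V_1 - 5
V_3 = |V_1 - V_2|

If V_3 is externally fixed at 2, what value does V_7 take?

20

The intervention breaks the incoming arrows to V_3: V_3 = |V_1 - V_2| no longer applies, and V_3 = 2.
V_4 = -V_1 - 3*V_3 + 3  [with V_1=6, V_3=2]  = -9
V_6 = V_3 - 2*V_4 + 1  [with V_3=2, V_4=-9]  = 21
V_7 = max(V_3, V_6) - 1  [with V_3=2, V_6=21]  = 20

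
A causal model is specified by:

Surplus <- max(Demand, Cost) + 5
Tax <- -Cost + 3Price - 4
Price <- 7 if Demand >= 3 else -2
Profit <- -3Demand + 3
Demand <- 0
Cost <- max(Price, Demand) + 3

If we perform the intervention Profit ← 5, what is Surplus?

8

The intervention breaks the incoming arrows to Profit: Profit <- -3Demand + 3 no longer applies, and Profit = 5.
Since Surplus is not a descendant of the intervened variable, it is unaffected.
Price = 7 if Demand >= 3 else -2  [with Demand=0]  = -2
Cost = max(Price, Demand) + 3  [with Price=-2, Demand=0]  = 3
Surplus = max(Demand, Cost) + 5  [with Demand=0, Cost=3]  = 8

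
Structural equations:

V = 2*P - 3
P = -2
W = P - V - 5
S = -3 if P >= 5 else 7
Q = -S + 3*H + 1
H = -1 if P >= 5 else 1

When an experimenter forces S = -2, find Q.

6

Intervening sets S = -2 and removes its equation (S = -3 if P >= 5 else 7).
H = -1 if P >= 5 else 1  [with P=-2]  = 1
Q = -S + 3*H + 1  [with S=-2, H=1]  = 6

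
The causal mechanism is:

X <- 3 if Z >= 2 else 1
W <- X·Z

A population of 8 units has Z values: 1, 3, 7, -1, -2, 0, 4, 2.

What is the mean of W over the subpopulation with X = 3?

Conditioning on X=3 selects the 4 unit(s) with Z ∈ {3, 7, 4, 2}. Their W values: 9, 21, 12, 6. Mean = 12.

12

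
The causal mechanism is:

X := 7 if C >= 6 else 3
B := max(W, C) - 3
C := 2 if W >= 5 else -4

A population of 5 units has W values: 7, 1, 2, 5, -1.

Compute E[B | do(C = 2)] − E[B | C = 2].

-2.4

The intervention sets C=2 in all 5 units regardless of W. Recomputing B per unit gives 4, -1, -1, 2, -1; average 0.6.
Conditioning on C=2 selects the 2 unit(s) with W ∈ {7, 5}. Their B values: 4, 2. Mean = 3.
Difference = 0.6 − 3 = -2.4.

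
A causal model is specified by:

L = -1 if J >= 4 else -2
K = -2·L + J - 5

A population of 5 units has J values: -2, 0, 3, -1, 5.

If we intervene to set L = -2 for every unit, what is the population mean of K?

The intervention sets L=-2 in all 5 units regardless of J. Recomputing K per unit gives -3, -1, 2, -2, 4; average 0.

0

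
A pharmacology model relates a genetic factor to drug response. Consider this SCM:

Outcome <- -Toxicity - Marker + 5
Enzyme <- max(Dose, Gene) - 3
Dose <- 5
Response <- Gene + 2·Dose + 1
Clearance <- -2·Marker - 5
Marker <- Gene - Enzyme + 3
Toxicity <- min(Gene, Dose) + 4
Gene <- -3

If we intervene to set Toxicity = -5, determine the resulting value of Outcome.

12

Intervening sets Toxicity = -5 and removes its equation (Toxicity <- min(Gene, Dose) + 4).
Enzyme = max(Dose, Gene) - 3  [with Dose=5, Gene=-3]  = 2
Marker = Gene - Enzyme + 3  [with Gene=-3, Enzyme=2]  = -2
Outcome = -Toxicity - Marker + 5  [with Toxicity=-5, Marker=-2]  = 12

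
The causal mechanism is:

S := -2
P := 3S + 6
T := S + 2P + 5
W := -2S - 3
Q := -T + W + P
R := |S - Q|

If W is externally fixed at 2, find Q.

-1

Intervening sets W = 2 and removes its equation (W := -2S - 3).
P = 3S + 6  [with S=-2]  = 0
T = S + 2P + 5  [with S=-2, P=0]  = 3
Q = -T + W + P  [with T=3, W=2, P=0]  = -1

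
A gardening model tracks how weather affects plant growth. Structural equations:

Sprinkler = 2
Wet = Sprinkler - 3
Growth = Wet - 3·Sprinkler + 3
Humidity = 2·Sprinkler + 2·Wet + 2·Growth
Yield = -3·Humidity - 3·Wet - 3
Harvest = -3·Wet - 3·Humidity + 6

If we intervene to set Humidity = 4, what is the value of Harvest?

Under do(Humidity=4), the mechanism Humidity = 2·Sprinkler + 2·Wet + 2·Growth is discarded; Humidity is fixed at 4.
Wet = Sprinkler - 3  [with Sprinkler=2]  = -1
Harvest = -3·Wet - 3·Humidity + 6  [with Wet=-1, Humidity=4]  = -3

-3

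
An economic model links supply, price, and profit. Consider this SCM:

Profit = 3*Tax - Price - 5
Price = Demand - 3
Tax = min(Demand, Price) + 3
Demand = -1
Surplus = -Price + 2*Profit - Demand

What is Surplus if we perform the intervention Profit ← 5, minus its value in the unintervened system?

18

Intervening sets Profit = 5 and removes its equation (Profit = 3*Tax - Price - 5).
Price = Demand - 3  [with Demand=-1]  = -4
Surplus = -Price + 2*Profit - Demand  [with Price=-4, Profit=5, Demand=-1]  = 15
Without intervention: Price = Demand - 3  [with Demand=-1]  = -4; Tax = min(Demand, Price) + 3  [with Demand=-1, Price=-4]  = -1; Profit = 3*Tax - Price - 5  [with Tax=-1, Price=-4]  = -4; Surplus = -Price + 2*Profit - Demand  [with Price=-4, Profit=-4, Demand=-1]  = -3.
Change = 15 − (-3) = 18.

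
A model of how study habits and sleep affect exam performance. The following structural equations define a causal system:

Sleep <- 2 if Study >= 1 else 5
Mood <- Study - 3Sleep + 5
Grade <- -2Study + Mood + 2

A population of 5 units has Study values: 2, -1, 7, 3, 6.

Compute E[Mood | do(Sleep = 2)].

do(Sleep=2) breaks Sleep's dependence on Study. With Sleep=2 fixed, Mood across the units is 1, -2, 6, 2, 5, mean 2.4.

2.4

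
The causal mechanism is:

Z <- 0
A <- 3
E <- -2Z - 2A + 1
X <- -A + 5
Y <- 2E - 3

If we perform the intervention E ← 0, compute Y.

-3

do(E=0) replaces the equation E <- -2Z - 2A + 1 with the constant E = 0.
Y = 2E - 3  [with E=0]  = -3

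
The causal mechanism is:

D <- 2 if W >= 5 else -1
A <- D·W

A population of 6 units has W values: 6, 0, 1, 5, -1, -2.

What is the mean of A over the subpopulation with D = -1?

Conditioning on D=-1 selects the 4 unit(s) with W ∈ {0, 1, -1, -2}. Their A values: 0, -1, 1, 2. Mean = 0.5.

0.5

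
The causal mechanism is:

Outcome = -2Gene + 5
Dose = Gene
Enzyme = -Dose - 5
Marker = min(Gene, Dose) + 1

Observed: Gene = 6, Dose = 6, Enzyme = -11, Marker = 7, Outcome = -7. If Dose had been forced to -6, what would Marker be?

-5

Under do(Dose=-6), the mechanism Dose = Gene is discarded; Dose is fixed at -6.
Marker = min(Gene, Dose) + 1  [with Gene=6, Dose=-6]  = -5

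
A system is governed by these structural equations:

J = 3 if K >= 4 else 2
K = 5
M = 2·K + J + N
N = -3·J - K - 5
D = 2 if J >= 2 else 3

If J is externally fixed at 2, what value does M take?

do(J=2) replaces the equation J = 3 if K >= 4 else 2 with the constant J = 2.
N = -3·J - K - 5  [with J=2, K=5]  = -16
M = 2·K + J + N  [with K=5, J=2, N=-16]  = -4

-4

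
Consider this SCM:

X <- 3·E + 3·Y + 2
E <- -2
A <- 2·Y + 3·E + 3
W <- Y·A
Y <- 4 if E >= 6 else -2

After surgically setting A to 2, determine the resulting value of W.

do(A=2) replaces the equation A <- 2·Y + 3·E + 3 with the constant A = 2.
Y = 4 if E >= 6 else -2  [with E=-2]  = -2
W = Y·A  [with Y=-2, A=2]  = -4

-4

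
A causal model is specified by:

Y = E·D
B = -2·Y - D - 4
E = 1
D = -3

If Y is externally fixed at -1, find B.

The intervention breaks the incoming arrows to Y: Y = E·D no longer applies, and Y = -1.
B = -2·Y - D - 4  [with Y=-1, D=-3]  = 1

1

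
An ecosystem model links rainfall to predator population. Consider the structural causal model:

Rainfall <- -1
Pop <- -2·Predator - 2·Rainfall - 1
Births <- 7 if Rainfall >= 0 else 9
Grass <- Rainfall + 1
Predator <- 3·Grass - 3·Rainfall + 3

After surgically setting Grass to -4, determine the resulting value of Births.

9

Under do(Grass=-4), the mechanism Grass <- Rainfall + 1 is discarded; Grass is fixed at -4.
Since Births is not a descendant of the intervened variable, it is unaffected.
Births = 7 if Rainfall >= 0 else 9  [with Rainfall=-1]  = 9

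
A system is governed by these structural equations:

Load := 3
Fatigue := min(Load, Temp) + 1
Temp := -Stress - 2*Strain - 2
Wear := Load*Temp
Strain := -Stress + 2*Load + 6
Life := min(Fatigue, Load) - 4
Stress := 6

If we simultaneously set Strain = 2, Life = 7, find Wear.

Setting Strain = 2, Life = 7 by intervention discards those variables' equations.
Temp = -Stress - 2*Strain - 2  [with Stress=6, Strain=2]  = -12
Wear = Load*Temp  [with Load=3, Temp=-12]  = -36

-36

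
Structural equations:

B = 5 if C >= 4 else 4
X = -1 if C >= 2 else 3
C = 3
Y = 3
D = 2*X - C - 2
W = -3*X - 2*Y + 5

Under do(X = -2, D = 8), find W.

5

The joint intervention fixes X = -2, D = 8, removing each variable's own equation.
W = -3*X - 2*Y + 5  [with X=-2, Y=3]  = 5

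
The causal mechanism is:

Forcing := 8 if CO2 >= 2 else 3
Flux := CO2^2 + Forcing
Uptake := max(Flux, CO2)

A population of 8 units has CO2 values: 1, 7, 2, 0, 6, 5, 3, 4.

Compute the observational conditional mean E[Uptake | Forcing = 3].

Conditioning on Forcing=3 selects the 2 unit(s) with CO2 ∈ {1, 0}. Their Uptake values: 4, 3. Mean = 3.5.

3.5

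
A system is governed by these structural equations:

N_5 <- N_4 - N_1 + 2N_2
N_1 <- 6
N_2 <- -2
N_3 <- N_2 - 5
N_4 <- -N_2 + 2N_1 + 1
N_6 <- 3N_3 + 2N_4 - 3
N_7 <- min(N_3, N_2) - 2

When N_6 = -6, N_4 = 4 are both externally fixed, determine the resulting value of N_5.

Setting N_6 = -6, N_4 = 4 by intervention discards those variables' equations.
N_5 = N_4 - N_1 + 2N_2  [with N_4=4, N_1=6, N_2=-2]  = -6

-6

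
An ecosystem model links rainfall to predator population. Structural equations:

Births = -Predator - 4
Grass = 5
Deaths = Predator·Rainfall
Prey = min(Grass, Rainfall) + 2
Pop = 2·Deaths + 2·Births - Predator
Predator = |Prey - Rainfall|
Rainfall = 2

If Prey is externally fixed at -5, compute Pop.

-1

The intervention breaks the incoming arrows to Prey: Prey = min(Grass, Rainfall) + 2 no longer applies, and Prey = -5.
Predator = |Prey - Rainfall|  [with Prey=-5, Rainfall=2]  = 7
Births = -Predator - 4  [with Predator=7]  = -11
Deaths = Predator·Rainfall  [with Predator=7, Rainfall=2]  = 14
Pop = 2·Deaths + 2·Births - Predator  [with Deaths=14, Births=-11, Predator=7]  = -1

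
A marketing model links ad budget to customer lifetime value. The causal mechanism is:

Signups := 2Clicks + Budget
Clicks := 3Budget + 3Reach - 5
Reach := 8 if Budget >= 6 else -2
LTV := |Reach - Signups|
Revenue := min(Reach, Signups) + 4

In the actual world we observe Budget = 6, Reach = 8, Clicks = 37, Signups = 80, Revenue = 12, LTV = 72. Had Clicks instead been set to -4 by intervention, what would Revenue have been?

do(Clicks=-4) replaces the equation Clicks := 3Budget + 3Reach - 5 with the constant Clicks = -4.
Reach = 8 if Budget >= 6 else -2  [with Budget=6]  = 8
Signups = 2Clicks + Budget  [with Clicks=-4, Budget=6]  = -2
Revenue = min(Reach, Signups) + 4  [with Reach=8, Signups=-2]  = 2

2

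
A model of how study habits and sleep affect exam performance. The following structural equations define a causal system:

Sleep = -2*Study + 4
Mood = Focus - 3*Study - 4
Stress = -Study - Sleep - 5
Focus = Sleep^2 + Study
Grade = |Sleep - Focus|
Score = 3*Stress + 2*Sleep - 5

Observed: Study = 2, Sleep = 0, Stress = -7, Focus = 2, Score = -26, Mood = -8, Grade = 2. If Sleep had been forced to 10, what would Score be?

-36

do(Sleep=10) replaces the equation Sleep = -2*Study + 4 with the constant Sleep = 10.
Stress = -Study - Sleep - 5  [with Study=2, Sleep=10]  = -17
Score = 3*Stress + 2*Sleep - 5  [with Stress=-17, Sleep=10]  = -36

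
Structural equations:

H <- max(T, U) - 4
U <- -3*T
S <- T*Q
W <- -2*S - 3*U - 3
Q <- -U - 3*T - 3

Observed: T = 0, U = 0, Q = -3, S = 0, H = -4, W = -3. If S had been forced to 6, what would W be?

Under do(S=6), the mechanism S <- T*Q is discarded; S is fixed at 6.
U = -3*T  [with T=0]  = 0
W = -2*S - 3*U - 3  [with S=6, U=0]  = -15

-15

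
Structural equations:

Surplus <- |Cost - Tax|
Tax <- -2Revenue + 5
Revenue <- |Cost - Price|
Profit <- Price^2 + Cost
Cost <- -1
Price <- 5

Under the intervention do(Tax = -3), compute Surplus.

Under do(Tax=-3), the mechanism Tax <- -2Revenue + 5 is discarded; Tax is fixed at -3.
Surplus = |Cost - Tax|  [with Cost=-1, Tax=-3]  = 2

2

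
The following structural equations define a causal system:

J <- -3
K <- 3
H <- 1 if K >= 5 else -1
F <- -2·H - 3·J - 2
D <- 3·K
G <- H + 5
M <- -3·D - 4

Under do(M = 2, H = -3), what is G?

2

Setting M = 2, H = -3 by intervention discards those variables' equations.
G = H + 5  [with H=-3]  = 2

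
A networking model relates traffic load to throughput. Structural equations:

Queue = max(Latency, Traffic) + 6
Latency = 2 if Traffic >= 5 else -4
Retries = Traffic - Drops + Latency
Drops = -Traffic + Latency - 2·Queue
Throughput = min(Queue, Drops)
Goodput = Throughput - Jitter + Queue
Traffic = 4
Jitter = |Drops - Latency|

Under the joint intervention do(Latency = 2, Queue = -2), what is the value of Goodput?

-4

The joint intervention fixes Latency = 2, Queue = -2, removing each variable's own equation.
Drops = -Traffic + Latency - 2·Queue  [with Traffic=4, Latency=2, Queue=-2]  = 2
Jitter = |Drops - Latency|  [with Drops=2, Latency=2]  = 0
Throughput = min(Queue, Drops)  [with Queue=-2, Drops=2]  = -2
Goodput = Throughput - Jitter + Queue  [with Throughput=-2, Jitter=0, Queue=-2]  = -4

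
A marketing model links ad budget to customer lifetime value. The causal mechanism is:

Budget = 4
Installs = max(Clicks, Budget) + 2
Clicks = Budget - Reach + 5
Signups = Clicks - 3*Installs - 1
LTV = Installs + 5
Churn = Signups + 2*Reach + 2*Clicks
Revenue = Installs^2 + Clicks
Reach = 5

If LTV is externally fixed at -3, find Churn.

The intervention breaks the incoming arrows to LTV: LTV = Installs + 5 no longer applies, and LTV = -3.
Churn is not downstream of the intervention, so its value is determined by the original equations.
Clicks = Budget - Reach + 5  [with Budget=4, Reach=5]  = 4
Installs = max(Clicks, Budget) + 2  [with Clicks=4, Budget=4]  = 6
Signups = Clicks - 3*Installs - 1  [with Clicks=4, Installs=6]  = -15
Churn = Signups + 2*Reach + 2*Clicks  [with Signups=-15, Reach=5, Clicks=4]  = 3

3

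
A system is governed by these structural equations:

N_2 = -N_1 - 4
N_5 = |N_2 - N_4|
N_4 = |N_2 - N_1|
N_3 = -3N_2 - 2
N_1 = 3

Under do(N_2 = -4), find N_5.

11

do(N_2=-4) replaces the equation N_2 = -N_1 - 4 with the constant N_2 = -4.
N_4 = |N_2 - N_1|  [with N_2=-4, N_1=3]  = 7
N_5 = |N_2 - N_4|  [with N_2=-4, N_4=7]  = 11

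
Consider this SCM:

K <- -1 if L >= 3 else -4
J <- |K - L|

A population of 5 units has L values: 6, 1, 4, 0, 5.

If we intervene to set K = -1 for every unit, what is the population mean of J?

Under do(K=-1), K's equation is replaced by K=-1 for every unit. Per-unit J: 7, 2, 5, 1, 6. Mean = 4.2.

4.2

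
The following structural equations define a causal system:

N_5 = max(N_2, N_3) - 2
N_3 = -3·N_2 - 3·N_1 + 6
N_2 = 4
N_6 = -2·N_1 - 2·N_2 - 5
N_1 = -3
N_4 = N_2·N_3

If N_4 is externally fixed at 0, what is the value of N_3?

3

Under do(N_4=0), the mechanism N_4 = N_2·N_3 is discarded; N_4 is fixed at 0.
Since N_3 is not a descendant of the intervened variable, it is unaffected.
N_3 = -3·N_2 - 3·N_1 + 6  [with N_2=4, N_1=-3]  = 3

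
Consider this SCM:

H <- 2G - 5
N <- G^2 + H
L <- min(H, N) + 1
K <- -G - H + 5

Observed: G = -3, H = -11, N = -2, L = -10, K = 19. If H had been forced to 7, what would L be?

8

Under do(H=7), the mechanism H <- 2G - 5 is discarded; H is fixed at 7.
N = G^2 + H  [with G=-3, H=7]  = 16
L = min(H, N) + 1  [with H=7, N=16]  = 8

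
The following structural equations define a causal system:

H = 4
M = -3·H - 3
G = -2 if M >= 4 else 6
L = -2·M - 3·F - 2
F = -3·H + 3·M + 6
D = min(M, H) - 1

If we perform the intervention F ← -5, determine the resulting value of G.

Intervening sets F = -5 and removes its equation (F = -3·H + 3·M + 6).
No directed path runs from F to G, so G keeps its natural value.
M = -3·H - 3  [with H=4]  = -15
G = -2 if M >= 4 else 6  [with M=-15]  = 6

6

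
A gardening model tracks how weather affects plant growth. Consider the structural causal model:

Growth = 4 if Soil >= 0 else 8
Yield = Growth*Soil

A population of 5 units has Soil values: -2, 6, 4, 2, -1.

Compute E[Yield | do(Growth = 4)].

7.2

Every unit gets Growth=4 under the intervention. Yield values become -8, 24, 16, 8, -4; E[Yield|do(Growth=4)] = 7.2.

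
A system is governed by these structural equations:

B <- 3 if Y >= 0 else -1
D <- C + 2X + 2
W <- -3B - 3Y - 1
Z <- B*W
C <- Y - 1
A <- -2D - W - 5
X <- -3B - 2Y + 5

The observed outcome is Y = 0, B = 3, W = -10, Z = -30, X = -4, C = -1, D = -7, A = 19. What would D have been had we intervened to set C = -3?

-9

Intervening sets C = -3 and removes its equation (C <- Y - 1).
B = 3 if Y >= 0 else -1  [with Y=0]  = 3
X = -3B - 2Y + 5  [with B=3, Y=0]  = -4
D = C + 2X + 2  [with C=-3, X=-4]  = -9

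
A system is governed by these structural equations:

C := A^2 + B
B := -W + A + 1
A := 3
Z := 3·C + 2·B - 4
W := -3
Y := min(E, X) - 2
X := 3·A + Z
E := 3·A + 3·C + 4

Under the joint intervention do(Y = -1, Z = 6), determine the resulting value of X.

Under do(Y = -1, Z = 6), each intervened variable's structural equation is replaced by its fixed value.
X = 3·A + Z  [with A=3, Z=6]  = 15

15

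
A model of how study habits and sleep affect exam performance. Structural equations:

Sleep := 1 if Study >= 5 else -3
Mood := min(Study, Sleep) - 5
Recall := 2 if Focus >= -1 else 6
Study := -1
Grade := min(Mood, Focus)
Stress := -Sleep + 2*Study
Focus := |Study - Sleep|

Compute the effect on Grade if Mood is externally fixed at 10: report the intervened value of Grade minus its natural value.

Under do(Mood=10), the mechanism Mood := min(Study, Sleep) - 5 is discarded; Mood is fixed at 10.
Sleep = 1 if Study >= 5 else -3  [with Study=-1]  = -3
Focus = |Study - Sleep|  [with Study=-1, Sleep=-3]  = 2
Grade = min(Mood, Focus)  [with Mood=10, Focus=2]  = 2
Without intervention: Sleep = 1 if Study >= 5 else -3  [with Study=-1]  = -3; Focus = |Study - Sleep|  [with Study=-1, Sleep=-3]  = 2; Mood = min(Study, Sleep) - 5  [with Study=-1, Sleep=-3]  = -8; Grade = min(Mood, Focus)  [with Mood=-8, Focus=2]  = -8.
Change = 2 − (-8) = 10.

10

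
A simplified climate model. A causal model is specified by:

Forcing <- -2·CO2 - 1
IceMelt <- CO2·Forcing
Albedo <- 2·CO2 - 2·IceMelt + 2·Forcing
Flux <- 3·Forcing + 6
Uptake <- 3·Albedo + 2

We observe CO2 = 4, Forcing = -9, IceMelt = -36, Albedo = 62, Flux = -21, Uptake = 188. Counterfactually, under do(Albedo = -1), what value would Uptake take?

Under do(Albedo=-1), the mechanism Albedo <- 2·CO2 - 2·IceMelt + 2·Forcing is discarded; Albedo is fixed at -1.
Uptake = 3·Albedo + 2  [with Albedo=-1]  = -1

-1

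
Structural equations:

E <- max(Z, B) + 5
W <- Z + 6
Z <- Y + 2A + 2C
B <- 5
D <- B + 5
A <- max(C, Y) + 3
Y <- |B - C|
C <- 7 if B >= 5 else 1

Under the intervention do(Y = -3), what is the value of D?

do(Y=-3) replaces the equation Y <- |B - C| with the constant Y = -3.
D is not downstream of the intervention, so its value is determined by the original equations.
D = B + 5  [with B=5]  = 10

10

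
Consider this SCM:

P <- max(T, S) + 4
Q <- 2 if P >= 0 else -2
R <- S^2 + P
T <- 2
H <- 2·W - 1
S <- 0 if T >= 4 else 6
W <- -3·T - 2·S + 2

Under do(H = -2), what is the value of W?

do(H=-2) replaces the equation H <- 2·W - 1 with the constant H = -2.
No directed path runs from H to W, so W keeps its natural value.
S = 0 if T >= 4 else 6  [with T=2]  = 6
W = -3·T - 2·S + 2  [with T=2, S=6]  = -16

-16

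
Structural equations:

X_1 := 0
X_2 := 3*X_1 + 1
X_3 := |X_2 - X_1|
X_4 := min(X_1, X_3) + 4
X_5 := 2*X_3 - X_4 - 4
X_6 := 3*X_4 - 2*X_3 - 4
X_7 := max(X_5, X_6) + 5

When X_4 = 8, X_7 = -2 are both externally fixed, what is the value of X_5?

-10

Setting X_4 = 8, X_7 = -2 by intervention discards those variables' equations.
X_2 = 3*X_1 + 1  [with X_1=0]  = 1
X_3 = |X_2 - X_1|  [with X_2=1, X_1=0]  = 1
X_5 = 2*X_3 - X_4 - 4  [with X_3=1, X_4=8]  = -10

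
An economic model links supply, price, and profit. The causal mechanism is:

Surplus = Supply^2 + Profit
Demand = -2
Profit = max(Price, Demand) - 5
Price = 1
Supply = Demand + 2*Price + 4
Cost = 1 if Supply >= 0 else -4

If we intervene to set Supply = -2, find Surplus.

0

The intervention breaks the incoming arrows to Supply: Supply = Demand + 2*Price + 4 no longer applies, and Supply = -2.
Profit = max(Price, Demand) - 5  [with Price=1, Demand=-2]  = -4
Surplus = Supply^2 + Profit  [with Supply=-2, Profit=-4]  = 0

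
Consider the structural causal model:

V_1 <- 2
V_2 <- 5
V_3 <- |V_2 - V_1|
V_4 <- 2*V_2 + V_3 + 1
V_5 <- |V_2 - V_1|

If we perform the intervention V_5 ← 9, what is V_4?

14

The intervention breaks the incoming arrows to V_5: V_5 <- |V_2 - V_1| no longer applies, and V_5 = 9.
Since V_4 is not a descendant of the intervened variable, it is unaffected.
V_3 = |V_2 - V_1|  [with V_2=5, V_1=2]  = 3
V_4 = 2*V_2 + V_3 + 1  [with V_2=5, V_3=3]  = 14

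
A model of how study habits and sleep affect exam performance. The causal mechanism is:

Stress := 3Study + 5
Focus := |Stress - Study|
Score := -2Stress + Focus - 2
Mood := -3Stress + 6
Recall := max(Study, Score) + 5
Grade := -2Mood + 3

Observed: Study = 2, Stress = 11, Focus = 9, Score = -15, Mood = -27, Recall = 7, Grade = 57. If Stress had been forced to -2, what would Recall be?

Under do(Stress=-2), the mechanism Stress := 3Study + 5 is discarded; Stress is fixed at -2.
Focus = |Stress - Study|  [with Stress=-2, Study=2]  = 4
Score = -2Stress + Focus - 2  [with Stress=-2, Focus=4]  = 6
Recall = max(Study, Score) + 5  [with Study=2, Score=6]  = 11

11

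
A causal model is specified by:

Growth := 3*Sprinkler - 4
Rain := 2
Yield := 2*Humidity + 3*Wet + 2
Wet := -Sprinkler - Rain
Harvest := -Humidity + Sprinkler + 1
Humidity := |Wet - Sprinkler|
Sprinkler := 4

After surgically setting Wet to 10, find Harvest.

-1

The intervention breaks the incoming arrows to Wet: Wet := -Sprinkler - Rain no longer applies, and Wet = 10.
Humidity = |Wet - Sprinkler|  [with Wet=10, Sprinkler=4]  = 6
Harvest = -Humidity + Sprinkler + 1  [with Humidity=6, Sprinkler=4]  = -1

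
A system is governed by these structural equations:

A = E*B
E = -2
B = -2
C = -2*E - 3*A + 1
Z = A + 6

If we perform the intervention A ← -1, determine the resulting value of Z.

5

The intervention breaks the incoming arrows to A: A = E*B no longer applies, and A = -1.
Z = A + 6  [with A=-1]  = 5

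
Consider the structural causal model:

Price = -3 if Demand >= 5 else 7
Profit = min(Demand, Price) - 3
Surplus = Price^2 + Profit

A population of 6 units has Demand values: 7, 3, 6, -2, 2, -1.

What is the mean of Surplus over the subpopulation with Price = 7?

46.5

Observing Price=7 restricts to units where Price's equation naturally yields 7: Demand ∈ {3, -2, 2, -1}. In that subpopulation Surplus = 49, 44, 48, 45, mean 46.5.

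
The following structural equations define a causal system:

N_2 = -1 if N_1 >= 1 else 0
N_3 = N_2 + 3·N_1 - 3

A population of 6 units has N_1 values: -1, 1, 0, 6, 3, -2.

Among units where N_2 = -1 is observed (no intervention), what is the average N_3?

6

Conditioning on N_2=-1 selects the 3 unit(s) with N_1 ∈ {1, 6, 3}. Their N_3 values: -1, 14, 5. Mean = 6.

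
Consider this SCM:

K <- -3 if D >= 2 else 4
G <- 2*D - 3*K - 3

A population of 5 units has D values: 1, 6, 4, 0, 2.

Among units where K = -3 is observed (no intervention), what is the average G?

Observing K=-3 restricts to units where K's equation naturally yields -3: D ∈ {6, 4, 2}. In that subpopulation G = 18, 14, 10, mean 14.

14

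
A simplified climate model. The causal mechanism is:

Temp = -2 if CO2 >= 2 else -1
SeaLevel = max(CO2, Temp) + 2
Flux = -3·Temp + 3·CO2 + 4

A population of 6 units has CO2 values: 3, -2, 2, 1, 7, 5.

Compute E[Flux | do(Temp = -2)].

do(Temp=-2) breaks Temp's dependence on CO2. With Temp=-2 fixed, Flux across the units is 19, 4, 16, 13, 31, 25, mean 18.

18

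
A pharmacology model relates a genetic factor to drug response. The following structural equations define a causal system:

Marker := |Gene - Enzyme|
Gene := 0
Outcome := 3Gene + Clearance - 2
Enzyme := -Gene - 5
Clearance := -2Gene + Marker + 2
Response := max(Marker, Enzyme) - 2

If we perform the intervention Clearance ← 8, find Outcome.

6

The intervention breaks the incoming arrows to Clearance: Clearance := -2Gene + Marker + 2 no longer applies, and Clearance = 8.
Outcome = 3Gene + Clearance - 2  [with Gene=0, Clearance=8]  = 6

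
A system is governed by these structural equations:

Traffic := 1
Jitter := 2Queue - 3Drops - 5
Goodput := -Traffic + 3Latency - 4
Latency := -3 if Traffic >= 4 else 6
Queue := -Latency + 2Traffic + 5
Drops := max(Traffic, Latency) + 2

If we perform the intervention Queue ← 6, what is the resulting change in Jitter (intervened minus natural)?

do(Queue=6) replaces the equation Queue := -Latency + 2Traffic + 5 with the constant Queue = 6.
Latency = -3 if Traffic >= 4 else 6  [with Traffic=1]  = 6
Drops = max(Traffic, Latency) + 2  [with Traffic=1, Latency=6]  = 8
Jitter = 2Queue - 3Drops - 5  [with Queue=6, Drops=8]  = -17
Without intervention: Latency = -3 if Traffic >= 4 else 6  [with Traffic=1]  = 6; Queue = -Latency + 2Traffic + 5  [with Latency=6, Traffic=1]  = 1; Drops = max(Traffic, Latency) + 2  [with Traffic=1, Latency=6]  = 8; Jitter = 2Queue - 3Drops - 5  [with Queue=1, Drops=8]  = -27.
Change = -17 − (-27) = 10.

10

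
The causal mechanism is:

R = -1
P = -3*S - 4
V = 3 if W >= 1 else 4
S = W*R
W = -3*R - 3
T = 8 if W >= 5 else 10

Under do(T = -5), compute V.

4

The intervention breaks the incoming arrows to T: T = 8 if W >= 5 else 10 no longer applies, and T = -5.
V is not downstream of the intervention, so its value is determined by the original equations.
W = -3*R - 3  [with R=-1]  = 0
V = 3 if W >= 1 else 4  [with W=0]  = 4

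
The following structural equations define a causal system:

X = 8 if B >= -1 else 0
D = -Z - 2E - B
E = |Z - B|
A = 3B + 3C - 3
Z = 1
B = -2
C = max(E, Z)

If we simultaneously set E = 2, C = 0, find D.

Setting E = 2, C = 0 by intervention discards those variables' equations.
D = -Z - 2E - B  [with Z=1, E=2, B=-2]  = -3

-3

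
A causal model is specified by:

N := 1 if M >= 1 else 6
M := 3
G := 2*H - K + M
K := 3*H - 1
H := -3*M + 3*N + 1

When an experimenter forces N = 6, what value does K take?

29

Under do(N=6), the mechanism N := 1 if M >= 1 else 6 is discarded; N is fixed at 6.
H = -3*M + 3*N + 1  [with M=3, N=6]  = 10
K = 3*H - 1  [with H=10]  = 29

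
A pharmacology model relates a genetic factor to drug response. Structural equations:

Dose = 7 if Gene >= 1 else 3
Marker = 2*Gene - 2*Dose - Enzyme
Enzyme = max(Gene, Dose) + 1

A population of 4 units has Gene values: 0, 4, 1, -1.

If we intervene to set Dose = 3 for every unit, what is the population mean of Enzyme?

4.25

Every unit gets Dose=3 under the intervention. Enzyme values become 4, 5, 4, 4; E[Enzyme|do(Dose=3)] = 4.25.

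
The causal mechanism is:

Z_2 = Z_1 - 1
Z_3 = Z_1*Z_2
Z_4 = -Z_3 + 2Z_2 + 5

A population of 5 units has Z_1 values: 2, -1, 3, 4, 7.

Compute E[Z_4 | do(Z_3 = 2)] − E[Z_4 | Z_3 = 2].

The intervention sets Z_3=2 in all 5 units regardless of Z_1. Recomputing Z_4 per unit gives 5, -1, 7, 9, 15; average 7.
Observing Z_3=2 restricts to units where Z_3's equation naturally yields 2: Z_1 ∈ {2, -1}. In that subpopulation Z_4 = 5, -1, mean 2.
Difference = 7 − 2 = 5.

5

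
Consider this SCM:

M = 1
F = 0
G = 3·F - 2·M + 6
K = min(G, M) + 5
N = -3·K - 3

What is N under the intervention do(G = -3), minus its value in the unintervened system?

12

do(G=-3) replaces the equation G = 3·F - 2·M + 6 with the constant G = -3.
K = min(G, M) + 5  [with G=-3, M=1]  = 2
N = -3·K - 3  [with K=2]  = -9
Without intervention: G = 3·F - 2·M + 6  [with F=0, M=1]  = 4; K = min(G, M) + 5  [with G=4, M=1]  = 6; N = -3·K - 3  [with K=6]  = -21.
Change = -9 − (-21) = 12.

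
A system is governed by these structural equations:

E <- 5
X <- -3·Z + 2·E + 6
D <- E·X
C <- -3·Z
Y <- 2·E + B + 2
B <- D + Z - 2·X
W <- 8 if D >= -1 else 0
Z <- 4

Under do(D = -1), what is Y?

7

The intervention breaks the incoming arrows to D: D <- E·X no longer applies, and D = -1.
X = -3·Z + 2·E + 6  [with Z=4, E=5]  = 4
B = D + Z - 2·X  [with D=-1, Z=4, X=4]  = -5
Y = 2·E + B + 2  [with E=5, B=-5]  = 7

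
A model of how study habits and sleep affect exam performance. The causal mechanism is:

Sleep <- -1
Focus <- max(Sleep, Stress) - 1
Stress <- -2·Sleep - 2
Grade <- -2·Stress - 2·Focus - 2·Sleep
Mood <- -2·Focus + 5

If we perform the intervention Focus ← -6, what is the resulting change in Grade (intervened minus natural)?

10

do(Focus=-6) replaces the equation Focus <- max(Sleep, Stress) - 1 with the constant Focus = -6.
Stress = -2·Sleep - 2  [with Sleep=-1]  = 0
Grade = -2·Stress - 2·Focus - 2·Sleep  [with Stress=0, Focus=-6, Sleep=-1]  = 14
Without intervention: Stress = -2·Sleep - 2  [with Sleep=-1]  = 0; Focus = max(Sleep, Stress) - 1  [with Sleep=-1, Stress=0]  = -1; Grade = -2·Stress - 2·Focus - 2·Sleep  [with Stress=0, Focus=-1, Sleep=-1]  = 4.
Change = 14 − 4 = 10.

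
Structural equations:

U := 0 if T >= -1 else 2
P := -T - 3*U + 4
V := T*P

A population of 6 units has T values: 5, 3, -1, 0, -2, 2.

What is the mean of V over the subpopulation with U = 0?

-0.6

Conditioning on U=0 selects the 5 unit(s) with T ∈ {5, 3, -1, 0, 2}. Their V values: -5, 3, -5, 0, 4. Mean = -0.6.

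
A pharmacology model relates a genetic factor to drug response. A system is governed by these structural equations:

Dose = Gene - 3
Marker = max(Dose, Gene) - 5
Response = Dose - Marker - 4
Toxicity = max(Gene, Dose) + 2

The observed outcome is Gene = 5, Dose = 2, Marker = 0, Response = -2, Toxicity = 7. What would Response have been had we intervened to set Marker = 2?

-4

The intervention breaks the incoming arrows to Marker: Marker = max(Dose, Gene) - 5 no longer applies, and Marker = 2.
Dose = Gene - 3  [with Gene=5]  = 2
Response = Dose - Marker - 4  [with Dose=2, Marker=2]  = -4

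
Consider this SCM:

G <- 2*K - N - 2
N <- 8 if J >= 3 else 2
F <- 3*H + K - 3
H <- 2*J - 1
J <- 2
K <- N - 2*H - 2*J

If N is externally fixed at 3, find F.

-1

Under do(N=3), the mechanism N <- 8 if J >= 3 else 2 is discarded; N is fixed at 3.
H = 2*J - 1  [with J=2]  = 3
K = N - 2*H - 2*J  [with N=3, H=3, J=2]  = -7
F = 3*H + K - 3  [with H=3, K=-7]  = -1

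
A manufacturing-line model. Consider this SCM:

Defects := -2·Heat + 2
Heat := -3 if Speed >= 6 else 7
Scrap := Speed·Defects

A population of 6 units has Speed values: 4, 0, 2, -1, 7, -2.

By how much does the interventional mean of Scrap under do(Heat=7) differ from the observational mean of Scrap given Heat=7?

-12.8

The intervention sets Heat=7 in all 6 units regardless of Speed. Recomputing Scrap per unit gives -48, 0, -24, 12, -84, 24; average -20.
Conditioning on Heat=7 selects the 5 unit(s) with Speed ∈ {4, 0, 2, -1, -2}. Their Scrap values: -48, 0, -24, 12, 24. Mean = -7.2.
Difference = -20 − (-7.2) = -12.8.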